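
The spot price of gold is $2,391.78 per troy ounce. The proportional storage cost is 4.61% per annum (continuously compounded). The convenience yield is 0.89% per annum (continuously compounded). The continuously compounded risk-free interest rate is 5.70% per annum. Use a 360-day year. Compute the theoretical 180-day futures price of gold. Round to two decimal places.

$2,507.13 per troy ounce

Net carry = r + u − y = 0.0570 + 0.0461 − 0.0089 = 0.0942
F = S·e^((r+u−y)T) = 2391.78 · e^(0.0942 × 180/360) = 2391.78 · e^0.04710000
= 2391.78 × 1.04822683 = $2,507.13 per troy ounce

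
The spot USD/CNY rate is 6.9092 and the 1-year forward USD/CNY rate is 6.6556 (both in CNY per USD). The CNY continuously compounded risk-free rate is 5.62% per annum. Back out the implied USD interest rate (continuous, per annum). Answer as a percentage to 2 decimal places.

F = S·e^((r_CNY − r_USD)T) ⇒ r_USD = r_CNY − ln(F/S)/T
ln(6.6556/6.9092) = -0.037395; /(1) = -0.037395
r_USD = 0.0562 + 0.037395 = 0.093595
r_USD = 9.36%

9.36%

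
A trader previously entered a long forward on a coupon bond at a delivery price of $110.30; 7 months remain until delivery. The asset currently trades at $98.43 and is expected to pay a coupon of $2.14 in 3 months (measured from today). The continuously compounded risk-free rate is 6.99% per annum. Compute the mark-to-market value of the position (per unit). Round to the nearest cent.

-$9.57

PV(remaining coupons) I = 2.14·e^(−0.0699·3/12) = 2.1029
Current forward F = (S − I)·e^(rT) = (98.43 − 2.1029)·e^(0.0699·7/12) = 96.3271 × 1.041618 = 100.3360
Value (long) = (F − K)·e^(−rT) = (100.3360 − 110.30) × 0.960045 = -9.5659
Value = -$9.57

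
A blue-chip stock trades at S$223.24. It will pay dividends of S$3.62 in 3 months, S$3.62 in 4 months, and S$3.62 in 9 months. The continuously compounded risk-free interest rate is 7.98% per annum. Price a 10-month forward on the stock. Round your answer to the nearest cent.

PV(dividends) I = 3.62·e^(−0.0798·3/12) + 3.62·e^(−0.0798·4/12) + 3.62·e^(−0.0798·9/12)
I = 3.5485 + 3.5250 + 3.4097 = 10.4832
F = (S − I)·e^(rT) = (223.24 − 10.4832) · e^(0.0798·10/12)
= 212.7568 · e^0.066500 = 212.7568 × 1.068761 = S$227.39

S$227.39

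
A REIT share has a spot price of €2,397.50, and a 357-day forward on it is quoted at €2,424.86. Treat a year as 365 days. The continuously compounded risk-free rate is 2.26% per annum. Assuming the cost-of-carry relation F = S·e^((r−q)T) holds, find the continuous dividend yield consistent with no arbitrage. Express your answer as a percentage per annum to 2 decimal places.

1.10%

From F = S·e^((r−q)T): (r − q) = ln(F/S)/T
ln(2424.86/2397.50) = ln(1.011412) = 0.011347
(r − q) = 0.011347 / (357/365) = 0.011601
q = r − ln(F/S)/T = 0.0226 − 0.011601 = 0.010999
q = 1.10%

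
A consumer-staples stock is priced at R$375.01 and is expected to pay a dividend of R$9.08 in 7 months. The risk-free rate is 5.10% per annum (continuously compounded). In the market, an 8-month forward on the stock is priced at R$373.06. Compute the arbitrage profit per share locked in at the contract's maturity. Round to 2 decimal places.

PV(dividends) I = 9.08·e^(−0.0510·7/12) = 8.8138
Fair forward F* = (S − I)·e^(rT) = (375.01 − 8.8138)·e^0.034000 = 366.1962 × 1.034585 = 378.8611
Market R$373.06 < fair 378.8611: forward underpriced → reverse cash-and-carry (short the stock, invest proceeds at r, pay the dividends, go long the forward).
Profit at T = |F_mkt − F*| = |373.06 − 378.8611| = R$5.80 per share

R$5.80 per share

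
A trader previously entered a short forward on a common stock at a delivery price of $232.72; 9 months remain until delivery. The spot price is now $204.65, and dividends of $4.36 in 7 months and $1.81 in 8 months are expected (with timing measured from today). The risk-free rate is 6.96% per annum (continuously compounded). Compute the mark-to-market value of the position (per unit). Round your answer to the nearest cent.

$22.15

PV(remaining dividends) I = 4.36·e^(−0.0696·7/12) + 1.81·e^(−0.0696·8/12) = 5.9145
Current forward F = (S − I)·e^(rT) = (204.65 − 5.9145)·e^(0.0696·9/12) = 198.7355 × 1.053586 = 209.3849
Value (long) = (F − K)·e^(−rT) = (209.3849 − 232.72) × 0.949139 = -22.1483
Short position value = −(long value) = $22.15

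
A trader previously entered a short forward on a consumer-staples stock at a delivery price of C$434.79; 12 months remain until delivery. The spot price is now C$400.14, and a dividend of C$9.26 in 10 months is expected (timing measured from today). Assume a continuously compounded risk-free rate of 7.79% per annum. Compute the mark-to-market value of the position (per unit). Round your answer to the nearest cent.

C$10.74

PV(remaining dividends) I = 9.26·e^(−0.0779·10/12) = 8.6780
Current forward F = (S − I)·e^(rT) = (400.14 − 8.6780)·e^(0.0779·12/12) = 391.4620 × 1.081015 = 423.1763
Value (long) = (F − K)·e^(−rT) = (423.1763 − 434.79) × 0.925057 = -10.7433
Short position value = −(long value) = C$10.74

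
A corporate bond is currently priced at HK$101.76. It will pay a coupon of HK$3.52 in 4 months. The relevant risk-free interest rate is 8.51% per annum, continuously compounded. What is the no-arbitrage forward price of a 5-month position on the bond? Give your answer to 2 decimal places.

PV(coupons) I = 3.52·e^(−0.0851·4/12)
I = 3.4216
F = (S − I)·e^(rT) = (101.76 − 3.4216) · e^(0.0851·5/12)
= 98.3384 · e^0.035458 = 98.3384 × 1.036094 = HK$101.89

HK$101.89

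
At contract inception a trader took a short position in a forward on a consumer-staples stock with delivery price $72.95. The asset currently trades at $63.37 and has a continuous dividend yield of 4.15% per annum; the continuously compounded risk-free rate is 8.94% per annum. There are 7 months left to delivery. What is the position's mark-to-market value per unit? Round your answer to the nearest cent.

$7.39

Current fair forward for the remaining 7 months: F = S·e^((r − q)·T), (r − q) = 0.0894 − 0.0415 = 0.0479
F = 63.37 · e^(0.0479 × 7/12) = 63.37 × 1.028336 = 65.1657
Value of long forward = (F − K)·e^(−rT) = (65.1657 − 72.95) · e^(−0.0894·7/12)
= -7.7843 × 0.949186 = -7.39
Short position value = −(long value) = $7.39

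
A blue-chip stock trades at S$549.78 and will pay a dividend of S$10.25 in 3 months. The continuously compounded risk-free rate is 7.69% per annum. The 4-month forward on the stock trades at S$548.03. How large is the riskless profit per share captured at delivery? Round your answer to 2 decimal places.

PV(dividends) I = 10.25·e^(−0.0769·3/12) = 10.0548
Fair forward F* = (S − I)·e^(rT) = (549.78 − 10.0548)·e^0.025633 = 539.7252 × 1.025964 = 553.7386
Market S$548.03 < fair 553.7386: forward underpriced → reverse cash-and-carry (short the stock, invest proceeds at r, pay the dividends, go long the forward).
Profit at T = |F_mkt − F*| = |548.03 − 553.7386| = S$5.71 per share

S$5.71 per share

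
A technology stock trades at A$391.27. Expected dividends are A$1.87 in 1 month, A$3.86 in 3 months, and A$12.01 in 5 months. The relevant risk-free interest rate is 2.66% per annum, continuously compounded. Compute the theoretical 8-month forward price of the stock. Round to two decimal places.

PV(dividends) I = 1.87·e^(−0.0266·1/12) + 3.86·e^(−0.0266·3/12) + 12.01·e^(−0.0266·5/12)
I = 1.8659 + 3.8344 + 11.8776 = 17.5779
F = (S − I)·e^(rT) = (391.27 − 17.5779) · e^(0.0266·8/12)
= 373.6921 · e^0.017733 = 373.6921 × 1.017891 = A$380.38

A$380.38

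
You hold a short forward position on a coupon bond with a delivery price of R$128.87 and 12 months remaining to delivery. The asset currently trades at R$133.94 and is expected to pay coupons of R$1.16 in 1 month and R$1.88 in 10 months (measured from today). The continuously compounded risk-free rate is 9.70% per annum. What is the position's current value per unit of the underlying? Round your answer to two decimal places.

PV(remaining coupons) I = 1.16·e^(−0.0970·1/12) + 1.88·e^(−0.0970·10/12) = 2.8847
Current forward F = (S − I)·e^(rT) = (133.94 − 2.8847)·e^(0.0970·12/12) = 131.0553 × 1.101860 = 144.4046
Value (long) = (F − K)·e^(−rT) = (144.4046 − 128.87) × 0.907556 = 14.0985
Short position value = −(long value) = -R$14.10

-R$14.10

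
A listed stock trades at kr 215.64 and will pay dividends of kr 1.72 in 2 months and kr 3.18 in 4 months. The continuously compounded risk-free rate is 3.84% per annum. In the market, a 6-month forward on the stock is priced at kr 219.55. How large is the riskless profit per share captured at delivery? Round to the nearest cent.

PV(dividends) I = 1.72·e^(−0.0384·2/12) + 3.18·e^(−0.0384·4/12) = 4.8486
Fair forward F* = (S − I)·e^(rT) = (215.64 − 4.8486)·e^0.019200 = 210.7914 × 1.019386 = 214.8778
Market kr 219.55 > fair 214.8778: forward overpriced → cash-and-carry (borrow at r, buy the stock and collect the dividends, short the forward).
Profit at T = |F_mkt − F*| = |219.55 − 214.8778| = kr 4.67 per share

kr 4.67 per share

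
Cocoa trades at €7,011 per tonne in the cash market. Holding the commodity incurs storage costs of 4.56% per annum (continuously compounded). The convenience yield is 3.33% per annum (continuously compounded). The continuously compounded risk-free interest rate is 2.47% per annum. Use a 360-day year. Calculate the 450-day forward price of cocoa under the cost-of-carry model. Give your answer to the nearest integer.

€7,343 per tonne

Net carry = r + u − y = 0.0247 + 0.0456 − 0.0333 = 0.0370
F = S·e^((r+u−y)T) = 7011 · e^(0.0370 × 450/360) = 7011 · e^0.046250
= 7011 × 1.047336 = €7,343 per tonne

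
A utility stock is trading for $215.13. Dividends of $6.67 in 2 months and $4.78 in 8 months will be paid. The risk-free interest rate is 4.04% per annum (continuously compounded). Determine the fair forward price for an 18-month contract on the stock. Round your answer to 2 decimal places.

$216.59

PV(dividends) I = 6.67·e^(−0.0404·2/12) + 4.78·e^(−0.0404·8/12)
I = 6.6252 + 4.6530 = 11.2782
F = (S − I)·e^(rT) = (215.13 − 11.2782) · e^(0.0404·18/12)
= 203.8518 · e^0.060600 = 203.8518 × 1.062474 = $216.59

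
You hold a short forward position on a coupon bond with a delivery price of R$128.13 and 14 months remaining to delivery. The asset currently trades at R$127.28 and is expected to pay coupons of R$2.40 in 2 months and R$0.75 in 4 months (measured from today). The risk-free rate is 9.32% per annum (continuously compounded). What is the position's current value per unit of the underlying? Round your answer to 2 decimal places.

-R$9.26

PV(remaining coupons) I = 2.40·e^(−0.0932·2/12) + 0.75·e^(−0.0932·4/12) = 3.0901
Current forward F = (S − I)·e^(rT) = (127.28 − 3.0901)·e^(0.0932·14/12) = 124.1899 × 1.114865 = 138.4550
Value (long) = (F − K)·e^(−rT) = (138.4550 − 128.13) × 0.896970 = 9.2612
Short position value = −(long value) = -R$9.26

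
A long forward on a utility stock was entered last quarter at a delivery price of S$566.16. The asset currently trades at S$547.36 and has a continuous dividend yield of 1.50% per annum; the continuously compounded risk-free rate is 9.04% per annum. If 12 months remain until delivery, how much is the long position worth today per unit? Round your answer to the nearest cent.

S$21.99

Current fair forward for the remaining 12 months: F = S·e^((r − q)·T), (r − q) = 0.0904 − 0.0150 = 0.0754
F = 547.36 · e^(0.0754 × 12/12) = 547.36 × 1.078315 = 590.2265
Value of long forward = (F − K)·e^(−rT) = (590.2265 − 566.16) · e^(−0.0904·12/12)
= 24.0665 × 0.913566 = 21.99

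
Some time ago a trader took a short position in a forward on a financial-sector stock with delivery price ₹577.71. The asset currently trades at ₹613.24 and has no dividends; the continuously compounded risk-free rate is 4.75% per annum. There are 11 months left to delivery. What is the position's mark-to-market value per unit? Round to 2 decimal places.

-₹60.14

Current fair forward for the remaining 11 months: F = S·e^(r·T), r = 0.0475
F = 613.24 · e^(0.0475 × 11/12) = 613.24 × 1.044504 = 640.5316
Value of long forward = (F − K)·e^(−rT) = (640.5316 − 577.71) · e^(−0.0475·11/12)
= 62.8216 × 0.957393 = 60.14
Short position value = −(long value) = -₹60.14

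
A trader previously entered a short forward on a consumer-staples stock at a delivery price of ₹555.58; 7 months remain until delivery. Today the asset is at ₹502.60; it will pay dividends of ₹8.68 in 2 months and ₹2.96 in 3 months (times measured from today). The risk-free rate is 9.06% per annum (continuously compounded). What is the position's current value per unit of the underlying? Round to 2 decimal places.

PV(remaining dividends) I = 8.68·e^(−0.0906·2/12) + 2.96·e^(−0.0906·3/12) = 11.4436
Current forward F = (S − I)·e^(rT) = (502.60 − 11.4436)·e^(0.0906·7/12) = 491.1564 × 1.054271 = 517.8119
Value (long) = (F − K)·e^(−rT) = (517.8119 − 555.58) × 0.948522 = -35.8239
Short position value = −(long value) = ₹35.82

₹35.82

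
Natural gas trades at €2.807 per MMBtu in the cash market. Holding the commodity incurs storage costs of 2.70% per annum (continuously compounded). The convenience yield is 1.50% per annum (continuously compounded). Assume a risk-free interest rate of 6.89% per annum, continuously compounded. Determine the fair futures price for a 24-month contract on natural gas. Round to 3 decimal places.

€3.300 per MMBtu

Net carry = r + u − y = 0.0689 + 0.0270 − 0.0150 = 0.0809
F = S·e^((r+u−y)T) = 2.807 · e^(0.0809 × 24/12) = 2.807 · e^0.161800
= 2.807 × 1.175625 = €3.300 per MMBtu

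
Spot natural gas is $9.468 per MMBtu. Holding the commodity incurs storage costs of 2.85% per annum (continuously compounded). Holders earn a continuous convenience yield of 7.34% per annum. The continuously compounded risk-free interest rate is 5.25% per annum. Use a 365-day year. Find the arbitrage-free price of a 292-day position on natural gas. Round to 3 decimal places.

Net carry = r + u − y = 0.0525 + 0.0285 − 0.0734 = 0.0076
F = S·e^((r+u−y)T) = 9.468 · e^(0.0076 × 292/365) = 9.468 · e^0.006080
= 9.468 × 1.006099 = $9.526 per MMBtu

$9.526 per MMBtu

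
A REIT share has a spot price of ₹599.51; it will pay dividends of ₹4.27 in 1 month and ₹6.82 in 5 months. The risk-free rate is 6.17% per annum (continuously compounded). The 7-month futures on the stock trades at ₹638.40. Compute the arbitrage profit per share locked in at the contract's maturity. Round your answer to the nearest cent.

PV(dividends) I = 4.27·e^(−0.0617·1/12) + 6.82·e^(−0.0617·5/12) = 10.8950
Fair futures F* = (S − I)·e^(rT) = (599.51 − 10.8950)·e^0.035992 = 588.6150 × 1.036648 = 610.1866
Market ₹638.40 > fair 610.1866: forward overpriced → cash-and-carry (borrow at r, buy the stock and collect the dividends, short the forward).
Profit at T = |F_mkt − F*| = |638.40 − 610.1866| = ₹28.21 per share

₹28.21 per share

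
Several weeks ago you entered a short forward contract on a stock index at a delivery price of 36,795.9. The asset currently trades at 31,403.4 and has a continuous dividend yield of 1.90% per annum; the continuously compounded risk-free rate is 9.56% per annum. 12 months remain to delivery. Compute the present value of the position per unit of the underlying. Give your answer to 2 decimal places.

2628.76

Current fair forward for the remaining 12 months: F = S·e^((r − q)·T), (r − q) = 0.0956 − 0.0190 = 0.0766
F = 31403.4 · e^(0.0766 × 12/12) = 31403.4 × 1.07961015 = 33903.4294
Value of long forward = (F − K)·e^(−rT) = (33903.4294 − 36795.9) · e^(−0.0956·12/12)
= -2892.4706 × 0.90882747 = -2628.76
Short position value = −(long value) = 2628.76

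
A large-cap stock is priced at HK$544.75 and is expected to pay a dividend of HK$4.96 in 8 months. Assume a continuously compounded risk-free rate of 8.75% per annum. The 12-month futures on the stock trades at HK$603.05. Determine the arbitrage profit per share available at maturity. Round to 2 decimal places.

PV(dividends) I = 4.96·e^(−0.0875·8/12) = 4.6789
Fair futures F* = (S − I)·e^(rT) = (544.75 − 4.6789)·e^0.087500 = 540.0711 × 1.091442 = 589.4563
Market HK$603.05 > fair 589.4563: forward overpriced → cash-and-carry (borrow at r, buy the stock and collect the dividends, short the forward).
Profit at T = |F_mkt − F*| = |603.05 − 589.4563| = HK$13.59 per share

HK$13.59 per share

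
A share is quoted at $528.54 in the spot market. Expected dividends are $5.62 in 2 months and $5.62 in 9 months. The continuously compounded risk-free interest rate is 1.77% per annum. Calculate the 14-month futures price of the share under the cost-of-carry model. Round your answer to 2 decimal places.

$528.19

PV(dividends) I = 5.62·e^(−0.0177·2/12) + 5.62·e^(−0.0177·9/12)
I = 5.6034 + 5.5459 = 11.1493
F = (S − I)·e^(rT) = (528.54 − 11.1493) · e^(0.0177·14/12)
= 517.3907 · e^0.020650 = 517.3907 × 1.020865 = $528.19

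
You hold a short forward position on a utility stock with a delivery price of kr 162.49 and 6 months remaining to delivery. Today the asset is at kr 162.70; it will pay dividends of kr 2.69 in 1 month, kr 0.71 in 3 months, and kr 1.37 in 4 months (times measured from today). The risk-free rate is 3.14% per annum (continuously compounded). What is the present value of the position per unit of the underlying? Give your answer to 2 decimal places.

PV(remaining dividends) I = 2.69·e^(−0.0314·1/12) + 0.71·e^(−0.0314·3/12) + 1.37·e^(−0.0314·4/12) = 4.7432
Current forward F = (S − I)·e^(rT) = (162.70 − 4.7432)·e^(0.0314·6/12) = 157.9568 × 1.015824 = 160.4563
Value (long) = (F − K)·e^(−rT) = (160.4563 − 162.49) × 0.984423 = -2.0020
Short position value = −(long value) = kr 2.00

kr 2.00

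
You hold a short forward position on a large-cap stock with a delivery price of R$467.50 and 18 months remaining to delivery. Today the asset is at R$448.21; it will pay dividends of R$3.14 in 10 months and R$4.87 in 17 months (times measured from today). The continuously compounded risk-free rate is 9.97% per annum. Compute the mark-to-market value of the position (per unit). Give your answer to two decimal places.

PV(remaining dividends) I = 3.14·e^(−0.0997·10/12) + 4.87·e^(−0.0997·17/12) = 7.1182
Current forward F = (S − I)·e^(rT) = (448.21 − 7.1182)·e^(0.0997·18/12) = 441.0918 × 1.161312 = 512.2452
Value (long) = (F − K)·e^(−rT) = (512.2452 − 467.50) × 0.861095 = 38.5299
Short position value = −(long value) = -R$38.53

-R$38.53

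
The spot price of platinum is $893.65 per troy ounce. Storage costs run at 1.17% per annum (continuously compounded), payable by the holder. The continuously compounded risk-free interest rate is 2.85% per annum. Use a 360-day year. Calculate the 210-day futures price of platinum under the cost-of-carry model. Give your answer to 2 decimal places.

Net carry = r + u − y = 0.0285 + 0.0117 − 0.0000 = 0.0402
F = S·e^((r+u−y)T) = 893.65 · e^(0.0402 × 210/360) = 893.65 · e^0.023450
= 893.65 × 1.023727 = $914.85 per troy ounce

$914.85 per troy ounce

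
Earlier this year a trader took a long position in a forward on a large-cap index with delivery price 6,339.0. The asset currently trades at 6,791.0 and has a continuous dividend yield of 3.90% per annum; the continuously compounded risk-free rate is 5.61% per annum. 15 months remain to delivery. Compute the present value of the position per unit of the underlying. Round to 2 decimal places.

558.17

Current fair forward for the remaining 15 months: F = S·e^((r − q)·T), (r − q) = 0.0561 − 0.0390 = 0.0171
F = 6791.0 · e^(0.0171 × 15/12) = 6791.0 × 1.02160508 = 6937.7201
Value of long forward = (F − K)·e^(−rT) = (6937.7201 − 6339.0) · e^(−0.0561·15/12)
= 598.7201 × 0.93227728 = 558.17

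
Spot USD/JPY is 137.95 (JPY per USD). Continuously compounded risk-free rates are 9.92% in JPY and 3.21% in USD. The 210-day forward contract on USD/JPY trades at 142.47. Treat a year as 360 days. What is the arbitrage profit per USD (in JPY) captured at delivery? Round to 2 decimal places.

0.99 per USD (in JPY)

Fair forward: F* = S·e^(carry·T), with carry = (r_JPY − r_USD) = 0.0992 − 0.0321 = 0.0671
F* = 137.95 · e^(0.0671 × 210/360) = 137.95 · e^0.039142 = 137.95 × 1.039918 = 143.4567
Market 142.47 < fair 143.4567: forward underpriced → reverse cash-and-carry (short spot, go long the forward).
At maturity, profit = |F_mkt − F*| = |142.47 − 143.4567| = 0.99 per USD (in JPY)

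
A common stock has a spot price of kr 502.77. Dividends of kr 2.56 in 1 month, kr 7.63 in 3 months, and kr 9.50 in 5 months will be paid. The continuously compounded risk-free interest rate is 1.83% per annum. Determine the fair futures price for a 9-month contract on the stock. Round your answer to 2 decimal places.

PV(dividends) I = 2.56·e^(−0.0183·1/12) + 7.63·e^(−0.0183·3/12) + 9.50·e^(−0.0183·5/12)
I = 2.5561 + 7.5952 + 9.4278 = 19.5791
F = (S − I)·e^(rT) = (502.77 − 19.5791) · e^(0.0183·9/12)
= 483.1909 · e^0.013725 = 483.1909 × 1.013820 = kr 489.87

kr 489.87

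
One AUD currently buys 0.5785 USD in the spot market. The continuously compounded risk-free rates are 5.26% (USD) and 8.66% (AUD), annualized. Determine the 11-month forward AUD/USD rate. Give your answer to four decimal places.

F = S·e^((r_USD − r_AUD)T) = 0.5785 · e^((0.0526 − 0.0866) × 11/12)
= 0.5785 · e^-0.031167 = 0.5785 × 0.969314
F = 0.5607 USD per AUD

0.5607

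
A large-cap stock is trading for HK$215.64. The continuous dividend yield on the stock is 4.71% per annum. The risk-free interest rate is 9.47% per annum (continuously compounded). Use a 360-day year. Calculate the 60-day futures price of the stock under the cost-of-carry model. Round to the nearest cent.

F = S·e^((r − q)T) = 215.64 · e^((0.0947 − 0.0471) × 60/360)
= 215.64 · e^0.007933 = 215.64 × 1.007965
F = HK$217.36

HK$217.36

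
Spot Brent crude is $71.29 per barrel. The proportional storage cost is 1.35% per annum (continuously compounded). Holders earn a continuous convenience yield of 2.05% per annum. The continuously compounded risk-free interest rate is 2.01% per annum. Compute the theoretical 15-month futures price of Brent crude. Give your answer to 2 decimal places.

$72.47 per barrel

Net carry = r + u − y = 0.0201 + 0.0135 − 0.0205 = 0.0131
F = S·e^((r+u−y)T) = 71.29 · e^(0.0131 × 15/12) = 71.29 · e^0.016375
= 71.29 × 1.016510 = $72.47 per barrel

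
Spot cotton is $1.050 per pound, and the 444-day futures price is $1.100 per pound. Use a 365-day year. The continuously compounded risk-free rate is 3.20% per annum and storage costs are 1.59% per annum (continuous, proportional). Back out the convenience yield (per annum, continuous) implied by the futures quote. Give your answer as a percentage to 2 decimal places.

F = S·e^((r+u−y)T) ⇒ (r+u−y) = ln(F/S)/T
ln(1.100/1.050) = 0.046520; /T ⇒ 0.038243
y = r + u − ln(F/S)/T = 0.0320 + 0.0159 − 0.038243 = 0.009657
y = 0.97%

0.97%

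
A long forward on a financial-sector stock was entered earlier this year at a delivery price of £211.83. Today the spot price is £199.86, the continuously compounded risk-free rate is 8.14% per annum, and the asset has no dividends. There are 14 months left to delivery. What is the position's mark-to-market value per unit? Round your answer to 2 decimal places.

Current fair forward for the remaining 14 months: F = S·e^(r·T), r = 0.0814
F = 199.86 · e^(0.0814 × 14/12) = 199.86 × 1.099622 = 219.7705
Value of long forward = (F − K)·e^(−rT) = (219.7705 − 211.83) · e^(−0.0814·14/12)
= 7.9405 × 0.909403 = 7.22

£7.22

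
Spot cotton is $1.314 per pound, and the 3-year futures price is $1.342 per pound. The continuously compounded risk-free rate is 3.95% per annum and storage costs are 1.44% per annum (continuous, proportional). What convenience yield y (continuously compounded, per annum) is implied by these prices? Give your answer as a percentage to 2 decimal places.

4.69%

F = S·e^((r+u−y)T) ⇒ (r+u−y) = ln(F/S)/T
ln(1.342/1.314) = 0.021085; /T ⇒ 0.007028
y = r + u − ln(F/S)/T = 0.0395 + 0.0144 − 0.007028 = 0.046872
y = 4.69%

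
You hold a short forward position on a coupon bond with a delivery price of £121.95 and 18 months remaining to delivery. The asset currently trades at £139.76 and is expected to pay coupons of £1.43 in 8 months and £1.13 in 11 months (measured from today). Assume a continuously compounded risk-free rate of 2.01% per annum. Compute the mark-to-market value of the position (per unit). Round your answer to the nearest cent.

-£18.91

PV(remaining coupons) I = 1.43·e^(−0.0201·8/12) + 1.13·e^(−0.0201·11/12) = 2.5203
Current forward F = (S − I)·e^(rT) = (139.76 − 2.5203)·e^(0.0201·18/12) = 137.2397 × 1.030609 = 141.4405
Value (long) = (F − K)·e^(−rT) = (141.4405 − 121.95) × 0.970300 = 18.9116
Short position value = −(long value) = -£18.91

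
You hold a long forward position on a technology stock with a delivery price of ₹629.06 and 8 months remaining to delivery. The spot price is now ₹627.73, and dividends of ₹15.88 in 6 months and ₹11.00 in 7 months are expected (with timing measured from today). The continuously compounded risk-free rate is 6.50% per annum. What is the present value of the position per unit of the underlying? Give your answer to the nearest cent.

-₹0.62

PV(remaining dividends) I = 15.88·e^(−0.0650·6/12) + 11.00·e^(−0.0650·7/12) = 25.9629
Current forward F = (S − I)·e^(rT) = (627.73 − 25.9629)·e^(0.0650·8/12) = 601.7671 × 1.044286 = 628.4170
Value (long) = (F − K)·e^(−rT) = (628.4170 − 629.06) × 0.957592 = -0.6157
Value = -₹0.62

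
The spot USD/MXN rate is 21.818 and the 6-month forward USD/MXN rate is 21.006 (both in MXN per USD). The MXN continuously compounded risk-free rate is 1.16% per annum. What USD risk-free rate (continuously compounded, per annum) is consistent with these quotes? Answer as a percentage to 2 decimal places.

8.75%

F = S·e^((r_MXN − r_USD)T) ⇒ r_USD = r_MXN − ln(F/S)/T
ln(21.006/21.818) = -0.037927; /(6/12) = -0.075854
r_USD = 0.0116 + 0.075854 = 0.087454
r_USD = 8.75%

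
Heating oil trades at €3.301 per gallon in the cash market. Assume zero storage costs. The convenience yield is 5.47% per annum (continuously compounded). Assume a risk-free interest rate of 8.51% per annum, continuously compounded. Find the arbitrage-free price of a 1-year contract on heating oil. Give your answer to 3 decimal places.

€3.403 per gallon

Net carry = r + u − y = 0.0851 + 0.0000 − 0.0547 = 0.0304
F = S·e^((r+u−y)T) = 3.301 · e^(0.0304 × 1) = 3.301 · e^0.030400
= 3.301 × 1.030867 = €3.403 per gallon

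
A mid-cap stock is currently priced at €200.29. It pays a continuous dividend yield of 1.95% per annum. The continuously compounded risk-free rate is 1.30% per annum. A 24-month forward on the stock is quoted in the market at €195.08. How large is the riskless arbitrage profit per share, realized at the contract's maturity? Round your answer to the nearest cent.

Fair forward: F* = S·e^(carry·T), with carry = (r − q) = 0.0130 − 0.0195 = -0.0065
F* = 200.29 · e^(-0.0065 × 24/12) = 200.29 · e^-0.013000 = 200.29 × 0.987084 = €197.7031
Market €195.08 < fair €197.7031: forward underpriced → reverse cash-and-carry (short spot, go long the forward).
At maturity, profit = |F_mkt − F*| = |195.08 − 197.7031| = €2.62 per share

€2.62 per share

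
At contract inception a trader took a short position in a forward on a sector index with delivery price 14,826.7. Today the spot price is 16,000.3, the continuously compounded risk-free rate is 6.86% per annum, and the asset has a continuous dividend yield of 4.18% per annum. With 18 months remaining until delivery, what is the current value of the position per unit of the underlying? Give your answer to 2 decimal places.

-1650.98

Current fair forward for the remaining 18 months: F = S·e^((r − q)·T), (r − q) = 0.0686 − 0.0418 = 0.0268
F = 16000.3 · e^(0.0268 × 18/12) = 16000.3 × 1.04101896 = 16656.6157
Value of long forward = (F − K)·e^(−rT) = (16656.6157 − 14826.7) · e^(−0.0686·18/12)
= 1829.9157 × 0.90221719 = 1650.98
Short position value = −(long value) = -1650.98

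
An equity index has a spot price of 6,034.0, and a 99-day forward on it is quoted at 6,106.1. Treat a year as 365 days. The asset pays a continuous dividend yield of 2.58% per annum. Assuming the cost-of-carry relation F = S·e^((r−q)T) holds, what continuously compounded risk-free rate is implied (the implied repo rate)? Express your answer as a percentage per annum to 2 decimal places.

From F = S·e^((r−q)T): (r − q) = ln(F/S)/T
ln(6106.1/6034.0) = ln(1.011949) = 0.011878
(r − q) = 0.011878 / (99/365) = 0.043793
r = ln(F/S)/T + q = 0.043793 + 0.0258 = 0.069593
r = 6.96%

6.96%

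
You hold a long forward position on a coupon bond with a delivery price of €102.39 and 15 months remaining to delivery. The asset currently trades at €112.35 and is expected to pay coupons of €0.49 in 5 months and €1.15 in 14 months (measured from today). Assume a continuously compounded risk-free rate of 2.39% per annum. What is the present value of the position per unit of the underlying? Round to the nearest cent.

€11.37

PV(remaining coupons) I = 0.49·e^(−0.0239·5/12) + 1.15·e^(−0.0239·14/12) = 1.6035
Current forward F = (S − I)·e^(rT) = (112.35 − 1.6035)·e^(0.0239·15/12) = 110.7465 × 1.030326 = 114.1050
Value (long) = (F − K)·e^(−rT) = (114.1050 − 102.39) × 0.970567 = 11.3702
Value = €11.37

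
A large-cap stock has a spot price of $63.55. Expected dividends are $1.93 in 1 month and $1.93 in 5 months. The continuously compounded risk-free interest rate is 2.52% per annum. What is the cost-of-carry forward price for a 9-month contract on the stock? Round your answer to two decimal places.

PV(dividends) I = 1.93·e^(−0.0252·1/12) + 1.93·e^(−0.0252·5/12)
I = 1.9260 + 1.9098 = 3.8358
F = (S − I)·e^(rT) = (63.55 − 3.8358) · e^(0.0252·9/12)
= 59.7142 · e^0.018900 = 59.7142 × 1.019080 = $60.85

$60.85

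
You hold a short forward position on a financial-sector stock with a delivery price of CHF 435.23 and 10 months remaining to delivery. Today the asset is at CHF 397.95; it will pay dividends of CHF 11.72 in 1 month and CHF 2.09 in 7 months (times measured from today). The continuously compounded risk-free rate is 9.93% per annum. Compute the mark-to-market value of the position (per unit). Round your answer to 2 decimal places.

PV(remaining dividends) I = 11.72·e^(−0.0993·1/12) + 2.09·e^(−0.0993·7/12) = 13.5958
Current forward F = (S − I)·e^(rT) = (397.95 − 13.5958)·e^(0.0993·10/12) = 384.3542 × 1.086270 = 417.5124
Value (long) = (F − K)·e^(−rT) = (417.5124 − 435.23) × 0.920581 = -16.3105
Short position value = −(long value) = CHF 16.31

CHF 16.31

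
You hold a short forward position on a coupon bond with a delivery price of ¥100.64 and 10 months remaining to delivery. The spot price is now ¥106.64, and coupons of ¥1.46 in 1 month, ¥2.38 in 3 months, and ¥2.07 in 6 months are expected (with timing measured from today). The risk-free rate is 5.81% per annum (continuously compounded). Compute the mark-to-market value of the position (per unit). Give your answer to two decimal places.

PV(remaining coupons) I = 1.46·e^(−0.0581·1/12) + 2.38·e^(−0.0581·3/12) + 2.07·e^(−0.0581·6/12) = 5.8094
Current forward F = (S − I)·e^(rT) = (106.64 − 5.8094)·e^(0.0581·10/12) = 100.8306 × 1.049608 = 105.8326
Value (long) = (F − K)·e^(−rT) = (105.8326 − 100.64) × 0.952737 = 4.9472
Short position value = −(long value) = -¥4.95

-¥4.95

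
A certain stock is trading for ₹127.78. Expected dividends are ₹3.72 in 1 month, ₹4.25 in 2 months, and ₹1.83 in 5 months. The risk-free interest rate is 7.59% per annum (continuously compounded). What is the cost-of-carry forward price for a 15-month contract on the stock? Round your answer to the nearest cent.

PV(dividends) I = 3.72·e^(−0.0759·1/12) + 4.25·e^(−0.0759·2/12) + 1.83·e^(−0.0759·5/12)
I = 3.6965 + 4.1966 + 1.7730 = 9.6661
F = (S − I)·e^(rT) = (127.78 − 9.6661) · e^(0.0759·15/12)
= 118.1139 · e^0.094875 = 118.1139 × 1.099521 = ₹129.87

₹129.87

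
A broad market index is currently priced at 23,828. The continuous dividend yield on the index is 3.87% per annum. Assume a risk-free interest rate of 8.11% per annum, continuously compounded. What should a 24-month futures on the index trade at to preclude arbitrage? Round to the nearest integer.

25,937

F = S·e^((r − q)T) = 23828 · e^((0.0811 − 0.0387) × 24/12)
= 23828 · e^0.084800 = 23828 × 1.088499
F = 25,937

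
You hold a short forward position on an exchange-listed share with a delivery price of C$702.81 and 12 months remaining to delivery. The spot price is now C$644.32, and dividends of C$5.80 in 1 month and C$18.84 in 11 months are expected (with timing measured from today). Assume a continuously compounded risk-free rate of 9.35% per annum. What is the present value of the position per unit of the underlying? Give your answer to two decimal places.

C$18.80

PV(remaining dividends) I = 5.80·e^(−0.0935·1/12) + 18.84·e^(−0.0935·11/12) = 23.0475
Current forward F = (S − I)·e^(rT) = (644.32 − 23.0475)·e^(0.0935·12/12) = 621.2725 × 1.098011 = 682.1640
Value (long) = (F − K)·e^(−rT) = (682.1640 − 702.81) × 0.910738 = -18.8031
Short position value = −(long value) = C$18.80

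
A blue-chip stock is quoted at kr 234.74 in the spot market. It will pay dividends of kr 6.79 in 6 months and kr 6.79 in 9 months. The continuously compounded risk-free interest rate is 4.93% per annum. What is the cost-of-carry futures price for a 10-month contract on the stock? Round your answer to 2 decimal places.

kr 230.86

PV(dividends) I = 6.79·e^(−0.0493·6/12) + 6.79·e^(−0.0493·9/12)
I = 6.6247 + 6.5435 = 13.1682
F = (S − I)·e^(rT) = (234.74 − 13.1682) · e^(0.0493·10/12)
= 221.5718 · e^0.041083 = 221.5718 × 1.041939 = kr 230.86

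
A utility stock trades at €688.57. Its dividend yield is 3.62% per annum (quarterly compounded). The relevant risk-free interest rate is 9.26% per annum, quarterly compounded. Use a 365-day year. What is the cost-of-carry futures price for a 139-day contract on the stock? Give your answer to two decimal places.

F = S · (1+r/4)^(4T) / (1+q/4)^(4T)
= 688.57 × 1.035477 / 1.013818 = 688.57 × 1.021364
F = €703.28

€703.28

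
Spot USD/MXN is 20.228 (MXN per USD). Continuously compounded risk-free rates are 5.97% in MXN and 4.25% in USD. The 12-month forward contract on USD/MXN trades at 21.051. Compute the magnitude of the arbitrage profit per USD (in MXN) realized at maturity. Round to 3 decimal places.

Fair forward: F* = S·e^(carry·T), with carry = (r_MXN − r_USD) = 0.0597 − 0.0425 = 0.0172
F* = 20.228 · e^(0.0172 × 12/12) = 20.228 · e^0.017200 = 20.228 × 1.017349 = 20.5789
Market 21.051 > fair 20.5789: forward overpriced → cash-and-carry (buy spot, short the forward).
At maturity, profit = |F_mkt − F*| = |21.051 − 20.5789| = 0.472 per USD (in MXN)

0.472 per USD (in MXN)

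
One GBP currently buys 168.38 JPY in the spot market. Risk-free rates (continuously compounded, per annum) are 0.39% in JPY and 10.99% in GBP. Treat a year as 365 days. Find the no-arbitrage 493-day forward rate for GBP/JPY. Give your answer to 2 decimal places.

F = S·e^((r_JPY − r_GBP)T) = 168.38 · e^((0.0039 − 0.1099) × 493/365)
= 168.38 · e^-0.143173 = 168.38 × 0.866604
F = 145.92 JPY per GBP

145.92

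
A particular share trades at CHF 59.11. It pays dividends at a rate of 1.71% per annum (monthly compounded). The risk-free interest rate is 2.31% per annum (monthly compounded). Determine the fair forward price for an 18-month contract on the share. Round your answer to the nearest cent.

F = S · (1+r/12)^(12T) / (1+q/12)^(12T)
= 59.11 × 1.035223 / 1.025963 = 59.11 × 1.009026
F = CHF 59.64

CHF 59.64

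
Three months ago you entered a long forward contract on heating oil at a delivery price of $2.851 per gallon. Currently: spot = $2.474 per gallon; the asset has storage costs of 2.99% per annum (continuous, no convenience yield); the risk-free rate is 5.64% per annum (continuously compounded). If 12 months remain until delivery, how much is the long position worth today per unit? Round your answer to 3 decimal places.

Current fair forward for the remaining 12 months: F = S·e^((r + u)·T), (r + u) = 0.0564 + 0.0299 = 0.0863
F = 2.474 · e^(0.0863 × 12/12) = 2.474 × 1.090133 = 2.6970
Value of long forward = (F − K)·e^(−rT) = (2.6970 − 2.851) · e^(−0.0564·12/12)
= -0.1540 × 0.945161 = -0.146

-$0.146 per gallon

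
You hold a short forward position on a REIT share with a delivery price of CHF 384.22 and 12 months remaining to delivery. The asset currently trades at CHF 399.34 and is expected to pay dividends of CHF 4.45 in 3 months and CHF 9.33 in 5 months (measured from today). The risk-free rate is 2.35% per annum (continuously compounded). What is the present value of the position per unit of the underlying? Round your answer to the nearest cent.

-CHF 10.38

PV(remaining dividends) I = 4.45·e^(−0.0235·3/12) + 9.33·e^(−0.0235·5/12) = 13.6630
Current forward F = (S − I)·e^(rT) = (399.34 − 13.6630)·e^(0.0235·12/12) = 385.6770 × 1.023778 = 394.8476
Value (long) = (F − K)·e^(−rT) = (394.8476 − 384.22) × 0.976774 = 10.3808
Short position value = −(long value) = -CHF 10.38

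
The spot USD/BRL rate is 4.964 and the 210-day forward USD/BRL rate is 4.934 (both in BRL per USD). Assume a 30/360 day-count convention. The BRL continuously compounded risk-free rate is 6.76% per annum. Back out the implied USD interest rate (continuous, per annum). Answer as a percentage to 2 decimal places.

7.80%

F = S·e^((r_BRL − r_USD)T) ⇒ r_USD = r_BRL − ln(F/S)/T
ln(4.934/4.964) = -0.006062; /(210/360) = -0.010392
r_USD = 0.0676 + 0.010392 = 0.077992
r_USD = 7.80%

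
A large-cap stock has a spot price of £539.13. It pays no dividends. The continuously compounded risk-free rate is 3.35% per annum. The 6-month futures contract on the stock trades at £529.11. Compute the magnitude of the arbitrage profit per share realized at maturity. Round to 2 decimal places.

£19.13 per share

Fair futures: F* = S·e^(carry·T), with carry = r = 0.0335
F* = 539.13 · e^(0.0335 × 6/12) = 539.13 · e^0.016750 = 539.13 × 1.016891 = £548.2364
Market £529.11 < fair £548.2364: forward underpriced → reverse cash-and-carry (short spot, go long the forward).
At maturity, profit = |F_mkt − F*| = |529.11 − 548.2364| = £19.13 per share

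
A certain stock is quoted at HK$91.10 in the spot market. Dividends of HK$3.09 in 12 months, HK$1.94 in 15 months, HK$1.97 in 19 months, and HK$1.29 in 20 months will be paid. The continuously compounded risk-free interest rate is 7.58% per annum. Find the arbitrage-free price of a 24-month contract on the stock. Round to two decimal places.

PV(dividends) I = 3.09·e^(−0.0758·12/12) + 1.94·e^(−0.0758·15/12) + 1.97·e^(−0.0758·19/12) + 1.29·e^(−0.0758·20/12)
I = 2.8644 + 1.7646 + 1.7472 + 1.1369 = 7.5131
F = (S − I)·e^(rT) = (91.10 − 7.5131) · e^(0.0758·24/12)
= 83.5869 · e^0.151600 = 83.5869 × 1.163695 = HK$97.27

HK$97.27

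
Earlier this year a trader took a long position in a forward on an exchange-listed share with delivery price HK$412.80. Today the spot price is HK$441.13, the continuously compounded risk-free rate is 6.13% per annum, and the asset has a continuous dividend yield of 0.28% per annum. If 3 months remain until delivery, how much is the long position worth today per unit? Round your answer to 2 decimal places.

Current fair forward for the remaining 3 months: F = S·e^((r − q)·T), (r − q) = 0.0613 − 0.0028 = 0.0585
F = 441.13 · e^(0.0585 × 3/12) = 441.13 × 1.014732 = 447.6287
Value of long forward = (F − K)·e^(−rT) = (447.6287 − 412.80) · e^(−0.0613·3/12)
= 34.8287 × 0.984792 = 34.30

HK$34.30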